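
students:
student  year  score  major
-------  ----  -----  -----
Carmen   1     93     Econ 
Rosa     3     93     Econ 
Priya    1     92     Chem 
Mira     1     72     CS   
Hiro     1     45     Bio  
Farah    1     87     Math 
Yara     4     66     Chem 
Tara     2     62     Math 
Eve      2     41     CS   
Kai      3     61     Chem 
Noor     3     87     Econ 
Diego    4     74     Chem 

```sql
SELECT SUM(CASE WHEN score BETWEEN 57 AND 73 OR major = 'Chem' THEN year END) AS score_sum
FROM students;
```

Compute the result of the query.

student=Carmen: ✗
student=Rosa: ✗
student=Priya: ✓ → 1
student=Mira: ✓ → 1
student=Hiro: ✗
student=Farah: ✗
student=Yara: ✓ → 4
student=Tara: ✓ → 2
student=Eve: ✗
student=Kai: ✓ → 3
student=Noor: ✗
student=Diego: ✓ → 4
score_sum = 1 + 1 + 4 + 2 + 3 + 4 = 15

15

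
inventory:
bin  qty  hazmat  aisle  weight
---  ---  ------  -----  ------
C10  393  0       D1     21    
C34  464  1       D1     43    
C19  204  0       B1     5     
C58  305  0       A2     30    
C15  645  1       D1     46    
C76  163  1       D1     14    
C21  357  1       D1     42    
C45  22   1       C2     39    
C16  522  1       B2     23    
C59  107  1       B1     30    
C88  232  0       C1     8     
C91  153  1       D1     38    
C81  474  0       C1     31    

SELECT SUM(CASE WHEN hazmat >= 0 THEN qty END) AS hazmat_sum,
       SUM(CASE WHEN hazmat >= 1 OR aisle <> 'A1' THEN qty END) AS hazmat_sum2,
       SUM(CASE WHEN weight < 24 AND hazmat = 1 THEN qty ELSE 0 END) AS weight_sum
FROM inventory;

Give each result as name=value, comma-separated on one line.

[hazmat_sum: hazmat >= 0]
bin=C10: ✓ → 393
bin=C34: ✓ → 464
bin=C19: ✓ → 204
bin=C58: ✓ → 305
bin=C15: ✓ → 645
bin=C76: ✓ → 163
bin=C21: ✓ → 357
bin=C45: ✓ → 22
bin=C16: ✓ → 522
bin=C59: ✓ → 107
bin=C88: ✓ → 232
bin=C91: ✓ → 153
bin=C81: ✓ → 474
hazmat_sum = 393 + 464 + 204 + 305 + 645 + 163 + 357 + 22 + 522 + 107 + 232 + 153 + 474 = 4041
—
[hazmat_sum2: hazmat >= 1 OR aisle <> 'A1']
bin=C10: ✓ → 393
bin=C34: ✓ → 464
bin=C19: ✓ → 204
bin=C58: ✓ → 305
bin=C15: ✓ → 645
bin=C76: ✓ → 163
bin=C21: ✓ → 357
bin=C45: ✓ → 22
bin=C16: ✓ → 522
bin=C59: ✓ → 107
bin=C88: ✓ → 232
bin=C91: ✓ → 153
bin=C81: ✓ → 474
hazmat_sum2 = 393 + 464 + 204 + 305 + 645 + 163 + 357 + 22 + 522 + 107 + 232 + 153 + 474 = 4041
—
[weight_sum: weight < 24 AND hazmat = 1]
bin=C10: ✗
bin=C34: ✗
bin=C19: ✗
bin=C58: ✗
bin=C15: ✗
bin=C76: ✓ → 163
bin=C21: ✗
bin=C45: ✗
bin=C16: ✓ → 522
bin=C59: ✗
bin=C88: ✗
bin=C91: ✗
bin=C81: ✗
weight_sum = 163 + 522 = 685

hazmat_sum=4041, hazmat_sum2=4041, weight_sum=685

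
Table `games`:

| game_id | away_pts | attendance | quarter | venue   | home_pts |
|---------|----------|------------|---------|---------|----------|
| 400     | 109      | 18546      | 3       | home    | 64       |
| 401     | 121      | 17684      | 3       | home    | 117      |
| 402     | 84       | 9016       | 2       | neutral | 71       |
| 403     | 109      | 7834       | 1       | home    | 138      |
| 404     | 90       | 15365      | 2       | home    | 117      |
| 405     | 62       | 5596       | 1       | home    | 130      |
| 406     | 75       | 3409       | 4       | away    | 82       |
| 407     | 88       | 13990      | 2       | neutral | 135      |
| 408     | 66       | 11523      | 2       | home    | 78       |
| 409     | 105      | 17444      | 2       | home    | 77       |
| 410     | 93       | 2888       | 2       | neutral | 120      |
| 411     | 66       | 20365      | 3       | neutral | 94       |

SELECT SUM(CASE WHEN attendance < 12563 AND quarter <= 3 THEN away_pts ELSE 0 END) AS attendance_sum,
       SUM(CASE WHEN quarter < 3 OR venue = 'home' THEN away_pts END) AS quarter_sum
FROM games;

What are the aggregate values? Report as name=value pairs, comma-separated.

attendance_sum=414, quarter_sum=927

[attendance_sum: attendance < 12563 AND quarter <= 3]
game_id=400: ✗
game_id=401: ✗
game_id=402: ✓ → 84
game_id=403: ✓ → 109
game_id=404: ✗
game_id=405: ✓ → 62
game_id=406: ✗
game_id=407: ✗
game_id=408: ✓ → 66
game_id=409: ✗
game_id=410: ✓ → 93
game_id=411: ✗
attendance_sum = 84 + 109 + 62 + 66 + 93 = 414
—
[quarter_sum: quarter < 3 OR venue = 'home']
game_id=400: ✓ → 109
game_id=401: ✓ → 121
game_id=402: ✓ → 84
game_id=403: ✓ → 109
game_id=404: ✓ → 90
game_id=405: ✓ → 62
game_id=406: ✗
game_id=407: ✓ → 88
game_id=408: ✓ → 66
game_id=409: ✓ → 105
game_id=410: ✓ → 93
game_id=411: ✗
quarter_sum = 109 + 121 + 84 + 109 + 90 + 62 + 88 + 66 + 105 + 93 = 927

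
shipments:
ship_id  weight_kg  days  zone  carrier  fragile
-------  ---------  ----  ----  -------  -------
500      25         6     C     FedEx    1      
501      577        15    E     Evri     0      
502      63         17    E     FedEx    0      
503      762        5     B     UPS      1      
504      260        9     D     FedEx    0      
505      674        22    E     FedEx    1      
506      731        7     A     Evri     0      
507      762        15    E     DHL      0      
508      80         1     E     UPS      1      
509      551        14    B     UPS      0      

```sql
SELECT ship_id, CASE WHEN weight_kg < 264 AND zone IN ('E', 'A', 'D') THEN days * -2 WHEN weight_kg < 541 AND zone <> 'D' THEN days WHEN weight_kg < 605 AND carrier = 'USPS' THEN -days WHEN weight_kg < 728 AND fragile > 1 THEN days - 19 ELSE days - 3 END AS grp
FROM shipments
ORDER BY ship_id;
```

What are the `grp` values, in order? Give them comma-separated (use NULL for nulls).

ship_id=500: weight_kg < 541 AND zone <> 'D' → 6
ship_id=501: ELSE → 12
ship_id=502: weight_kg < 264 AND zone IN ('E', 'A', 'D') → -34
ship_id=503: ELSE → 2
ship_id=504: weight_kg < 264 AND zone IN ('E', 'A', 'D') → -18
ship_id=505: ELSE → 19
ship_id=506: ELSE → 4
ship_id=507: ELSE → 12
ship_id=508: weight_kg < 264 AND zone IN ('E', 'A', 'D') → -2
ship_id=509: ELSE → 11

6, 12, -34, 2, -18, 19, 4, 12, -2, 11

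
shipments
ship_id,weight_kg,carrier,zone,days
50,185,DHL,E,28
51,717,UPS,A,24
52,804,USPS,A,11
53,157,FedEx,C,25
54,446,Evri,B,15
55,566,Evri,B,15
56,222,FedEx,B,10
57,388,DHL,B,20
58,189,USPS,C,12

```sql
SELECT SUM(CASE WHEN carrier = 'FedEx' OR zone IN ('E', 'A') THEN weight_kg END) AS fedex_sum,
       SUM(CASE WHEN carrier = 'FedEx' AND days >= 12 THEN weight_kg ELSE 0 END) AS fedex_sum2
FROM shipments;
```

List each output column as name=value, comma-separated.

[fedex_sum: carrier = 'FedEx' OR zone IN ('E', 'A')]
ship_id=50: ✓ → 185
ship_id=51: ✓ → 717
ship_id=52: ✓ → 804
ship_id=53: ✓ → 157
ship_id=54: ✗
ship_id=55: ✗
ship_id=56: ✓ → 222
ship_id=57: ✗
ship_id=58: ✗
fedex_sum = 185 + 717 + 804 + 157 + 222 = 2085
—
[fedex_sum2: carrier = 'FedEx' AND days >= 12]
ship_id=50: ✗
ship_id=51: ✗
ship_id=52: ✗
ship_id=53: ✓ → 157
ship_id=54: ✗
ship_id=55: ✗
ship_id=56: ✗
ship_id=57: ✗
ship_id=58: ✗
fedex_sum2 = 157

fedex_sum=2085, fedex_sum2=157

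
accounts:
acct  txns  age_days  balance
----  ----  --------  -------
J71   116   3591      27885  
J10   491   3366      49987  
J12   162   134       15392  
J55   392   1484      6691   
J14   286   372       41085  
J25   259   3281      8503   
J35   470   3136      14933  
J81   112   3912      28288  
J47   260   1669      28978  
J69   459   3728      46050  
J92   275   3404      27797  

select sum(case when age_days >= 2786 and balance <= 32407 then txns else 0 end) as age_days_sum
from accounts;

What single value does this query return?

1232

acct=J71: ✓ → 116
acct=J10: ✗
acct=J12: ✗
acct=J55: ✗
acct=J14: ✗
acct=J25: ✓ → 259
acct=J35: ✓ → 470
acct=J81: ✓ → 112
acct=J47: ✗
acct=J69: ✗
acct=J92: ✓ → 275
age_days_sum = 116 + 259 + 470 + 112 + 275 = 1232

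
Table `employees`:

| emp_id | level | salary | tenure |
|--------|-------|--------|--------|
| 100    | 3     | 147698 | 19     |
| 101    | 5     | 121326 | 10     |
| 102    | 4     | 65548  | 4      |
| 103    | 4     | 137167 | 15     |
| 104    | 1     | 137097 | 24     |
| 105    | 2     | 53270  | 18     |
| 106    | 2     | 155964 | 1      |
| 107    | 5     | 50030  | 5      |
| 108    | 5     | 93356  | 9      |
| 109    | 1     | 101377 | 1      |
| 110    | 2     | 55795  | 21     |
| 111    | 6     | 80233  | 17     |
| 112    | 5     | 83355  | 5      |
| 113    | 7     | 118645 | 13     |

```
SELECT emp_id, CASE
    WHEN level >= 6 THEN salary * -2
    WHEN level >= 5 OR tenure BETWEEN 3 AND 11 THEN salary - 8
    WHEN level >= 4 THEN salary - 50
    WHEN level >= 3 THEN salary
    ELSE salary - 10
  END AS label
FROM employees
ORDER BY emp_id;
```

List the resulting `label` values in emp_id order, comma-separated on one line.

147698, 121318, 65540, 137117, 137087, 53260, 155954, 50022, 93348, 101367, 55785, -160466, 83347, -237290

emp_id=100: level >= 3 → 147698
emp_id=101: level >= 5 OR tenure BETWEEN 3 AND 11 → 121318
emp_id=102: level >= 5 OR tenure BETWEEN 3 AND 11 → 65540
emp_id=103: level >= 4 → 137117
emp_id=104: ELSE → 137087
emp_id=105: ELSE → 53260
emp_id=106: ELSE → 155954
emp_id=107: level >= 5 OR tenure BETWEEN 3 AND 11 → 50022
emp_id=108: level >= 5 OR tenure BETWEEN 3 AND 11 → 93348
emp_id=109: ELSE → 101367
emp_id=110: ELSE → 55785
emp_id=111: level >= 6 → -160466
emp_id=112: level >= 5 OR tenure BETWEEN 3 AND 11 → 83347
emp_id=113: level >= 6 → -237290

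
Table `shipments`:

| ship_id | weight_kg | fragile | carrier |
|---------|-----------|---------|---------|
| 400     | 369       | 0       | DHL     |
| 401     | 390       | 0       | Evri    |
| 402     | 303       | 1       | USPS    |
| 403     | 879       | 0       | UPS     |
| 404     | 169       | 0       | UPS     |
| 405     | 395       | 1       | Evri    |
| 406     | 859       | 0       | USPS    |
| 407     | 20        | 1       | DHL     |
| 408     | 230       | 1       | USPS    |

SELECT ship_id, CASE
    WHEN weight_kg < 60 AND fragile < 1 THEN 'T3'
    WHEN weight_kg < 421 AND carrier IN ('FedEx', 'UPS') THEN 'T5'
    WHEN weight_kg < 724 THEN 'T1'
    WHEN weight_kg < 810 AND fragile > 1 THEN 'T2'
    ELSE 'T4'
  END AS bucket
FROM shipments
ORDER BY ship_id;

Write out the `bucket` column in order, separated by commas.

ship_id=400: weight_kg < 724 → T1
ship_id=401: weight_kg < 724 → T1
ship_id=402: weight_kg < 724 → T1
ship_id=403: ELSE → T4
ship_id=404: weight_kg < 421 AND carrier IN ('FedEx', 'UPS') → T5
ship_id=405: weight_kg < 724 → T1
ship_id=406: ELSE → T4
ship_id=407: weight_kg < 724 → T1
ship_id=408: weight_kg < 724 → T1

T1, T1, T1, T4, T5, T1, T4, T1, T1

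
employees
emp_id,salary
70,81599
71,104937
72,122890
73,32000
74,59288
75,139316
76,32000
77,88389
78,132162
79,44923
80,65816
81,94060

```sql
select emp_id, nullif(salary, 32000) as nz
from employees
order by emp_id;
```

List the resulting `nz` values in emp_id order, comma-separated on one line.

81599, 104937, 122890, NULL, 59288, 139316, NULL, 88389, 132162, 44923, 65816, 94060

emp_id=70: salary=81599 vs 32000: differ → 81599
emp_id=71: salary=104937 vs 32000: differ → 104937
emp_id=72: salary=122890 vs 32000: differ → 122890
emp_id=73: salary=32000 vs 32000: equal → NULL
emp_id=74: salary=59288 vs 32000: differ → 59288
emp_id=75: salary=139316 vs 32000: differ → 139316
emp_id=76: salary=32000 vs 32000: equal → NULL
emp_id=77: salary=88389 vs 32000: differ → 88389
emp_id=78: salary=132162 vs 32000: differ → 132162
emp_id=79: salary=44923 vs 32000: differ → 44923
emp_id=80: salary=65816 vs 32000: differ → 65816
emp_id=81: salary=94060 vs 32000: differ → 94060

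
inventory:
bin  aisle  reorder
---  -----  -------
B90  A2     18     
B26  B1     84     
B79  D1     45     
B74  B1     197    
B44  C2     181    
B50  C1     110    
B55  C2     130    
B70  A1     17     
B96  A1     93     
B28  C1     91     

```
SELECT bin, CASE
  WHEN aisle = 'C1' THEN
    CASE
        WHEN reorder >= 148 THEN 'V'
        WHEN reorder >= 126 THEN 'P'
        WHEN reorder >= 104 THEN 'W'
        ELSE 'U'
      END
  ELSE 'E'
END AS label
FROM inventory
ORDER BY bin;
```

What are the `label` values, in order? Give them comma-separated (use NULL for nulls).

bin=B26: aisle='B1' → outer ELSE → E
bin=B28: aisle='C1' → inner[ELSE] → U
bin=B44: aisle='C2' → outer ELSE → E
bin=B50: aisle='C1' → inner[reorder >= 104] → W
bin=B55: aisle='C2' → outer ELSE → E
bin=B70: aisle='A1' → outer ELSE → E
bin=B74: aisle='B1' → outer ELSE → E
bin=B79: aisle='D1' → outer ELSE → E
bin=B90: aisle='A2' → outer ELSE → E
bin=B96: aisle='A1' → outer ELSE → E

E, U, E, W, E, E, E, E, E, E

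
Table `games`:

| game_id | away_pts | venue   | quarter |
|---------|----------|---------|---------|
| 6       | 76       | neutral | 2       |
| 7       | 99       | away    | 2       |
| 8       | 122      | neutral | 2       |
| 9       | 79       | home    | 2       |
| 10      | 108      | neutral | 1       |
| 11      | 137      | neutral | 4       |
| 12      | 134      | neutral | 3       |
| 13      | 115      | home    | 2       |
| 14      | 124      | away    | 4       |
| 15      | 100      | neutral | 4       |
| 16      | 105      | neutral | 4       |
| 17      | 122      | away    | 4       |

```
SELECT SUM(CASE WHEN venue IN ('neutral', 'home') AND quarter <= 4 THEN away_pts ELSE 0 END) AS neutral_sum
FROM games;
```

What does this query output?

976

game_id=6: ✓ → 76
game_id=7: ✗
game_id=8: ✓ → 122
game_id=9: ✓ → 79
game_id=10: ✓ → 108
game_id=11: ✓ → 137
game_id=12: ✓ → 134
game_id=13: ✓ → 115
game_id=14: ✗
game_id=15: ✓ → 100
game_id=16: ✓ → 105
game_id=17: ✗
neutral_sum = 76 + 122 + 79 + 108 + 137 + 134 + 115 + 100 + 105 = 976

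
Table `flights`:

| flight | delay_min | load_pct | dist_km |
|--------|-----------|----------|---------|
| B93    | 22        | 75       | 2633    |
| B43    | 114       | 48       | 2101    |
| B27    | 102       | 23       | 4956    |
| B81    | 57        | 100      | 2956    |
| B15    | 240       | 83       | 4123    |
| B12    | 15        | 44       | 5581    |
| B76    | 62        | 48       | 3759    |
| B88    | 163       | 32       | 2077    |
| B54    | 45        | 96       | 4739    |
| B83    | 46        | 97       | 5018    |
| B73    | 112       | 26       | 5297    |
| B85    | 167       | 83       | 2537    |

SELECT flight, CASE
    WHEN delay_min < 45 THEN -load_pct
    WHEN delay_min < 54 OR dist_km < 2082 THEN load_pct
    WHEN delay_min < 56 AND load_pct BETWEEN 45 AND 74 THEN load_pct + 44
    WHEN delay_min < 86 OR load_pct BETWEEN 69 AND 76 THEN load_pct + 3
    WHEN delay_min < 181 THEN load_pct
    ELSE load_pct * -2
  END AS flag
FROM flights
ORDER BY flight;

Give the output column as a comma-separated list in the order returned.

flight=B12: delay_min < 45 → -44
flight=B15: ELSE → -166
flight=B27: delay_min < 181 → 23
flight=B43: delay_min < 181 → 48
flight=B54: delay_min < 54 OR dist_km < 2082 → 96
flight=B73: delay_min < 181 → 26
flight=B76: delay_min < 86 OR load_pct BETWEEN 69 AND 76 → 51
flight=B81: delay_min < 86 OR load_pct BETWEEN 69 AND 76 → 103
flight=B83: delay_min < 54 OR dist_km < 2082 → 97
flight=B85: delay_min < 181 → 83
flight=B88: delay_min < 54 OR dist_km < 2082 → 32
flight=B93: delay_min < 45 → -75

-44, -166, 23, 48, 96, 26, 51, 103, 97, 83, 32, -75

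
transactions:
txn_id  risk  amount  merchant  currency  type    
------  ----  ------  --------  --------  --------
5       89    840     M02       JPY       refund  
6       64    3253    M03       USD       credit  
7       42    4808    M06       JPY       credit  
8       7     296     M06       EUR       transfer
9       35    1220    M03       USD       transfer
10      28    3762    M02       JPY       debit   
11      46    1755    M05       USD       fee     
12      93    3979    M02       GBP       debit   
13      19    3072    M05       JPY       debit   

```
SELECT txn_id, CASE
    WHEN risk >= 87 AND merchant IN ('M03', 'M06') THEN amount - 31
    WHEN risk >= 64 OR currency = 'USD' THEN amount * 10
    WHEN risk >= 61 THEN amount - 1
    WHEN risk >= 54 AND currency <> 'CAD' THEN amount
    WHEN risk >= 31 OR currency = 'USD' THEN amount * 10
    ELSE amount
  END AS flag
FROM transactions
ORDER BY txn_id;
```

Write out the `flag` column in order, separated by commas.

txn_id=5: risk >= 64 OR currency = 'USD' → 8400
txn_id=6: risk >= 64 OR currency = 'USD' → 32530
txn_id=7: risk >= 31 OR currency = 'USD' → 48080
txn_id=8: ELSE → 296
txn_id=9: risk >= 64 OR currency = 'USD' → 12200
txn_id=10: ELSE → 3762
txn_id=11: risk >= 64 OR currency = 'USD' → 17550
txn_id=12: risk >= 64 OR currency = 'USD' → 39790
txn_id=13: ELSE → 3072

8400, 32530, 48080, 296, 12200, 3762, 17550, 39790, 3072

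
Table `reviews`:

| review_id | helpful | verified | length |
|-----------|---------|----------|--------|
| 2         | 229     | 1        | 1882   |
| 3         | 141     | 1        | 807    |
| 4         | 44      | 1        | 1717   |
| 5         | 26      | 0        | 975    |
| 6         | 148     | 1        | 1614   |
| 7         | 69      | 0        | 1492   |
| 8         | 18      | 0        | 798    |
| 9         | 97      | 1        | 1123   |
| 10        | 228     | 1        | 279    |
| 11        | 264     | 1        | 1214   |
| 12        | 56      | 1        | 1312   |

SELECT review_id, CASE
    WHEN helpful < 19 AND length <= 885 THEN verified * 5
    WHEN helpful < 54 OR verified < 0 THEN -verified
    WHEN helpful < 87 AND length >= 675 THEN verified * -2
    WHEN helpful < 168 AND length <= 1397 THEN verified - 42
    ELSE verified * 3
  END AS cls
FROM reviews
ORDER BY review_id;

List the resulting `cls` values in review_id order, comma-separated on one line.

review_id=2: ELSE → 3
review_id=3: helpful < 168 AND length <= 1397 → -41
review_id=4: helpful < 54 OR verified < 0 → -1
review_id=5: helpful < 54 OR verified < 0 → 0
review_id=6: ELSE → 3
review_id=7: helpful < 87 AND length >= 675 → 0
review_id=8: helpful < 19 AND length <= 885 → 0
review_id=9: helpful < 168 AND length <= 1397 → -41
review_id=10: ELSE → 3
review_id=11: ELSE → 3
review_id=12: helpful < 87 AND length >= 675 → -2

3, -41, -1, 0, 3, 0, 0, -41, 3, 3, -2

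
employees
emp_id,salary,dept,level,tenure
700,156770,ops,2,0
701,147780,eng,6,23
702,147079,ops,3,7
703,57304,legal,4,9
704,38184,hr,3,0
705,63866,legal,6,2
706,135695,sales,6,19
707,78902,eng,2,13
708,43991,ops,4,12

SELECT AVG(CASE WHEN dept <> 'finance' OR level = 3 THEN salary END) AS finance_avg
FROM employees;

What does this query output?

emp_id=700: ✓ → 156770
emp_id=701: ✓ → 147780
emp_id=702: ✓ → 147079
emp_id=703: ✓ → 57304
emp_id=704: ✓ → 38184
emp_id=705: ✓ → 63866
emp_id=706: ✓ → 135695
emp_id=707: ✓ → 78902
emp_id=708: ✓ → 43991
finance_avg = (156770 + 147780 + 147079 + 57304 + 38184 + 63866 + 135695 + 78902 + 43991) / 9 = 96619

96619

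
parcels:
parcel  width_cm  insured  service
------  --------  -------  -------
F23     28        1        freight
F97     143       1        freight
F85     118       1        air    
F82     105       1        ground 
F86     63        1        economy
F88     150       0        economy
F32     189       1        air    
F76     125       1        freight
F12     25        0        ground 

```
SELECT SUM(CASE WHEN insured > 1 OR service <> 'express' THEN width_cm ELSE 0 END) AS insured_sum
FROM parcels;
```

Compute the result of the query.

parcel=F23: ✓ → 28
parcel=F97: ✓ → 143
parcel=F85: ✓ → 118
parcel=F82: ✓ → 105
parcel=F86: ✓ → 63
parcel=F88: ✓ → 150
parcel=F32: ✓ → 189
parcel=F76: ✓ → 125
parcel=F12: ✓ → 25
insured_sum = 28 + 143 + 118 + 105 + 63 + 150 + 189 + 125 + 25 = 946

946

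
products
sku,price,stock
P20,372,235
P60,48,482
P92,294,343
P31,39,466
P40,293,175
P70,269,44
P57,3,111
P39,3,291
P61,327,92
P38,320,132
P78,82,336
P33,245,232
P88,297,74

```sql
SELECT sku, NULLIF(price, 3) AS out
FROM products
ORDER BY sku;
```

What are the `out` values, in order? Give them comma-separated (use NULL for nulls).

sku=P20: price=372 vs 3: differ → 372
sku=P31: price=39 vs 3: differ → 39
sku=P33: price=245 vs 3: differ → 245
sku=P38: price=320 vs 3: differ → 320
sku=P39: price=3 vs 3: equal → NULL
sku=P40: price=293 vs 3: differ → 293
sku=P57: price=3 vs 3: equal → NULL
sku=P60: price=48 vs 3: differ → 48
sku=P61: price=327 vs 3: differ → 327
sku=P70: price=269 vs 3: differ → 269
sku=P78: price=82 vs 3: differ → 82
sku=P88: price=297 vs 3: differ → 297
sku=P92: price=294 vs 3: differ → 294

372, 39, 245, 320, NULL, 293, NULL, 48, 327, 269, 82, 297, 294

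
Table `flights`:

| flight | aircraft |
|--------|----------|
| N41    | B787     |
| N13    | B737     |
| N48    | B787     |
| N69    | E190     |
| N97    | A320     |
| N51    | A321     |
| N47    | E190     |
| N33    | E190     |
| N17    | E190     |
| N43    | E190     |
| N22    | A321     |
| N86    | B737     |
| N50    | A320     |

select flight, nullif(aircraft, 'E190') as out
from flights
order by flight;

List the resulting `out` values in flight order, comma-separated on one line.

flight=N13: aircraft=B737 vs E190: differ → B737
flight=N17: aircraft=E190 vs E190: equal → NULL
flight=N22: aircraft=A321 vs E190: differ → A321
flight=N33: aircraft=E190 vs E190: equal → NULL
flight=N41: aircraft=B787 vs E190: differ → B787
flight=N43: aircraft=E190 vs E190: equal → NULL
flight=N47: aircraft=E190 vs E190: equal → NULL
flight=N48: aircraft=B787 vs E190: differ → B787
flight=N50: aircraft=A320 vs E190: differ → A320
flight=N51: aircraft=A321 vs E190: differ → A321
flight=N69: aircraft=E190 vs E190: equal → NULL
flight=N86: aircraft=B737 vs E190: differ → B737
flight=N97: aircraft=A320 vs E190: differ → A320

B737, NULL, A321, NULL, B787, NULL, NULL, B787, A320, A321, NULL, B737, A320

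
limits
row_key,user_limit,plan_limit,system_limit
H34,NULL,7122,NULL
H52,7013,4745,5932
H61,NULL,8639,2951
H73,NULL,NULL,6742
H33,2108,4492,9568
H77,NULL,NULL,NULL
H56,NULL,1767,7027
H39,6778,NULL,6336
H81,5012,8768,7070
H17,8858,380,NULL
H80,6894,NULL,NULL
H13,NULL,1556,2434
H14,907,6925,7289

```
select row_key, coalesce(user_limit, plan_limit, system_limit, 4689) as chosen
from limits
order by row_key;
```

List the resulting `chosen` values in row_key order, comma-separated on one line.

1556, 907, 8858, 2108, 7122, 6778, 7013, 1767, 8639, 6742, 4689, 6894, 5012

row_key=H13: user_limit=NULL, plan_limit=1556 → 1556
row_key=H14: user_limit=907 → 907
row_key=H17: user_limit=8858 → 8858
row_key=H33: user_limit=2108 → 2108
row_key=H34: user_limit=NULL, plan_limit=7122 → 7122
row_key=H39: user_limit=6778 → 6778
row_key=H52: user_limit=7013 → 7013
row_key=H56: user_limit=NULL, plan_limit=1767 → 1767
row_key=H61: user_limit=NULL, plan_limit=8639 → 8639
row_key=H73: user_limit=NULL, plan_limit=NULL, system_limit=6742 → 6742
row_key=H77: user_limit=NULL, plan_limit=NULL, system_limit=NULL, → literal 4689 → 4689
row_key=H80: user_limit=6894 → 6894
row_key=H81: user_limit=5012 → 5012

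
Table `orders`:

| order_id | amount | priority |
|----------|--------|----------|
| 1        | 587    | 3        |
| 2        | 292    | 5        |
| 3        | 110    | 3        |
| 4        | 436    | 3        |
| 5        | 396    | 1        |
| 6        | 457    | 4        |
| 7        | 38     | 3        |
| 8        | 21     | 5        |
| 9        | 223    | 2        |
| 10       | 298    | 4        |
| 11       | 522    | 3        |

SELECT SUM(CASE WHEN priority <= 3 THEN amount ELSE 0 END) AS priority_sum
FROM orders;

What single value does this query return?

order_id=1: ✓ → 587
order_id=2: ✗
order_id=3: ✓ → 110
order_id=4: ✓ → 436
order_id=5: ✓ → 396
order_id=6: ✗
order_id=7: ✓ → 38
order_id=8: ✗
order_id=9: ✓ → 223
order_id=10: ✗
order_id=11: ✓ → 522
priority_sum = 587 + 110 + 436 + 396 + 38 + 223 + 522 = 2312

2312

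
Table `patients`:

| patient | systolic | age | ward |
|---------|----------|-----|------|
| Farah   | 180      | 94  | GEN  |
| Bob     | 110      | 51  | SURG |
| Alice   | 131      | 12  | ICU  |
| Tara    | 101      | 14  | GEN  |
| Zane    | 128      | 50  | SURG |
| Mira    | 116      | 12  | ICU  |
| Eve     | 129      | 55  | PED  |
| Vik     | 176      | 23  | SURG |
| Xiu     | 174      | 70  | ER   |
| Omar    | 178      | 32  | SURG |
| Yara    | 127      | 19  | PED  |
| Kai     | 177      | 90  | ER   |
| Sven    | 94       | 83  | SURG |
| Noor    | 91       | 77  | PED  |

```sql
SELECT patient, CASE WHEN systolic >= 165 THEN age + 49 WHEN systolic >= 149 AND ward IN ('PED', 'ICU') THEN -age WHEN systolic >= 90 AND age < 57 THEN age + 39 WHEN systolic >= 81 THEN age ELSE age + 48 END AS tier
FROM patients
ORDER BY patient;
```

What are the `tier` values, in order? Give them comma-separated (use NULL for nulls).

patient=Alice: systolic >= 90 AND age < 57 → 51
patient=Bob: systolic >= 90 AND age < 57 → 90
patient=Eve: systolic >= 90 AND age < 57 → 94
patient=Farah: systolic >= 165 → 143
patient=Kai: systolic >= 165 → 139
patient=Mira: systolic >= 90 AND age < 57 → 51
patient=Noor: systolic >= 81 → 77
patient=Omar: systolic >= 165 → 81
patient=Sven: systolic >= 81 → 83
patient=Tara: systolic >= 90 AND age < 57 → 53
patient=Vik: systolic >= 165 → 72
patient=Xiu: systolic >= 165 → 119
patient=Yara: systolic >= 90 AND age < 57 → 58
patient=Zane: systolic >= 90 AND age < 57 → 89

51, 90, 94, 143, 139, 51, 77, 81, 83, 53, 72, 119, 58, 89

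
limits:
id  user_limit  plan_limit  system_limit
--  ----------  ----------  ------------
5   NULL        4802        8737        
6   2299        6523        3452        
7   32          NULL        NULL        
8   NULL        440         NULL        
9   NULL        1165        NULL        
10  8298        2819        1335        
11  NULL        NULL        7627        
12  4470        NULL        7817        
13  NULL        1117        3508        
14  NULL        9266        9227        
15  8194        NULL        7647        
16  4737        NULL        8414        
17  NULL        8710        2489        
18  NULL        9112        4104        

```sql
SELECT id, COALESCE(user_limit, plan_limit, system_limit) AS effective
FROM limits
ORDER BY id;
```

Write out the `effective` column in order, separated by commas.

id=5: user_limit=NULL, plan_limit=4802 → 4802
id=6: user_limit=2299 → 2299
id=7: user_limit=32 → 32
id=8: user_limit=NULL, plan_limit=440 → 440
id=9: user_limit=NULL, plan_limit=1165 → 1165
id=10: user_limit=8298 → 8298
id=11: user_limit=NULL, plan_limit=NULL, system_limit=7627 → 7627
id=12: user_limit=4470 → 4470
id=13: user_limit=NULL, plan_limit=1117 → 1117
id=14: user_limit=NULL, plan_limit=9266 → 9266
id=15: user_limit=8194 → 8194
id=16: user_limit=4737 → 4737
id=17: user_limit=NULL, plan_limit=8710 → 8710
id=18: user_limit=NULL, plan_limit=9112 → 9112

4802, 2299, 32, 440, 1165, 8298, 7627, 4470, 1117, 9266, 8194, 4737, 8710, 9112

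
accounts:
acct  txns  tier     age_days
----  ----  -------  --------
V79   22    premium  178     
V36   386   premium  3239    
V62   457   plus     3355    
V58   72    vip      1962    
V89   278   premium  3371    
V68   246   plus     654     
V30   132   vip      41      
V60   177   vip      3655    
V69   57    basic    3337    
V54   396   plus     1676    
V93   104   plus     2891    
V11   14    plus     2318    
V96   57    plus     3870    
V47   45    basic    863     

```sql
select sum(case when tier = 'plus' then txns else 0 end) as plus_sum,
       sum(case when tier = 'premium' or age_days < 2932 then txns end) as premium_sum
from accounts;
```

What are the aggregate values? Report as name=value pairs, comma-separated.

[plus_sum: tier = 'plus']
acct=V79: ✗
acct=V36: ✗
acct=V62: ✓ → 457
acct=V58: ✗
acct=V89: ✗
acct=V68: ✓ → 246
acct=V30: ✗
acct=V60: ✗
acct=V69: ✗
acct=V54: ✓ → 396
acct=V93: ✓ → 104
acct=V11: ✓ → 14
acct=V96: ✓ → 57
acct=V47: ✗
plus_sum = 457 + 246 + 396 + 104 + 14 + 57 = 1274
—
[premium_sum: tier = 'premium' or age_days < 2932]
acct=V79: ✓ → 22
acct=V36: ✓ → 386
acct=V62: ✗
acct=V58: ✓ → 72
acct=V89: ✓ → 278
acct=V68: ✓ → 246
acct=V30: ✓ → 132
acct=V60: ✗
acct=V69: ✗
acct=V54: ✓ → 396
acct=V93: ✓ → 104
acct=V11: ✓ → 14
acct=V96: ✗
acct=V47: ✓ → 45
premium_sum = 22 + 386 + 72 + 278 + 246 + 132 + 396 + 104 + 14 + 45 = 1695

plus_sum=1274, premium_sum=1695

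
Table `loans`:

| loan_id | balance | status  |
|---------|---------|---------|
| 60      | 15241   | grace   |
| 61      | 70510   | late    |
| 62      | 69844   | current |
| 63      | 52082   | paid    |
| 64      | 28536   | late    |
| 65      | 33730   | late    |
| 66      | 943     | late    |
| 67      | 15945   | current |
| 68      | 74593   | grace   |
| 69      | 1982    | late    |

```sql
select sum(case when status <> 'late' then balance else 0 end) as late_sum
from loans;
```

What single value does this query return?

227705

loan_id=60: ✓ → 15241
loan_id=61: ✗
loan_id=62: ✓ → 69844
loan_id=63: ✓ → 52082
loan_id=64: ✗
loan_id=65: ✗
loan_id=66: ✗
loan_id=67: ✓ → 15945
loan_id=68: ✓ → 74593
loan_id=69: ✗
late_sum = 15241 + 69844 + 52082 + 15945 + 74593 = 227705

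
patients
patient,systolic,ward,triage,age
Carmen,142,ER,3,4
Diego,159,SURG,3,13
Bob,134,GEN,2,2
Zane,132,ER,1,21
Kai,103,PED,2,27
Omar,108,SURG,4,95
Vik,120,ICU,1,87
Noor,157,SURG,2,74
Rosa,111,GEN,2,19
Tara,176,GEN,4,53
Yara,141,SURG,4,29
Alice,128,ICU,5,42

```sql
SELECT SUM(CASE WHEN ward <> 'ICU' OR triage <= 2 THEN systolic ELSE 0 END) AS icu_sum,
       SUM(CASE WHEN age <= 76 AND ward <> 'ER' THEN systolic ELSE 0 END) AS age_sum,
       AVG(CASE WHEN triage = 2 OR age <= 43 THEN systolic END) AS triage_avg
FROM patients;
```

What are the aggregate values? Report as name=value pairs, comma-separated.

[icu_sum: ward <> 'ICU' OR triage <= 2]
patient=Carmen: ✓ → 142
patient=Diego: ✓ → 159
patient=Bob: ✓ → 134
patient=Zane: ✓ → 132
patient=Kai: ✓ → 103
patient=Omar: ✓ → 108
patient=Vik: ✓ → 120
patient=Noor: ✓ → 157
patient=Rosa: ✓ → 111
patient=Tara: ✓ → 176
patient=Yara: ✓ → 141
patient=Alice: ✗
icu_sum = 142 + 159 + 134 + 132 + 103 + 108 + 120 + 157 + 111 + 176 + 141 = 1483
—
[age_sum: age <= 76 AND ward <> 'ER']
patient=Carmen: ✗
patient=Diego: ✓ → 159
patient=Bob: ✓ → 134
patient=Zane: ✗
patient=Kai: ✓ → 103
patient=Omar: ✗
patient=Vik: ✗
patient=Noor: ✓ → 157
patient=Rosa: ✓ → 111
patient=Tara: ✓ → 176
patient=Yara: ✓ → 141
patient=Alice: ✓ → 128
age_sum = 159 + 134 + 103 + 157 + 111 + 176 + 141 + 128 = 1109
—
[triage_avg: triage = 2 OR age <= 43]
patient=Carmen: ✓ → 142
patient=Diego: ✓ → 159
patient=Bob: ✓ → 134
patient=Zane: ✓ → 132
patient=Kai: ✓ → 103
patient=Omar: ✗
patient=Vik: ✗
patient=Noor: ✓ → 157
patient=Rosa: ✓ → 111
patient=Tara: ✗
patient=Yara: ✓ → 141
patient=Alice: ✓ → 128
triage_avg = (142 + 159 + 134 + 132 + 103 + 157 + 111 + 141 + 128) / 9 = 134.1111111111

icu_sum=1483, age_sum=1109, triage_avg=134.1111111111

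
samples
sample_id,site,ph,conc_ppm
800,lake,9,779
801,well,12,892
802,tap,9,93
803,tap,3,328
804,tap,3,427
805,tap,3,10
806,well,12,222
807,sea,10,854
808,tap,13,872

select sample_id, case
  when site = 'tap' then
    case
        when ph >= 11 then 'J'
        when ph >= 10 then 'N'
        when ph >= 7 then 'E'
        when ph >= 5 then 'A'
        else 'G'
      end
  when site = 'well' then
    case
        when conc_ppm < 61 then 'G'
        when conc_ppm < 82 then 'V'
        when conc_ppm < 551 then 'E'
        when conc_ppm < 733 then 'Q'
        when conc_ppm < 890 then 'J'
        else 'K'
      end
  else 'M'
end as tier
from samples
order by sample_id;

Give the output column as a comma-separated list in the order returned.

sample_id=800: site='lake' → outer ELSE → M
sample_id=801: site='well' → inner[ELSE] → K
sample_id=802: site='tap' → inner[ph >= 7] → E
sample_id=803: site='tap' → inner[ELSE] → G
sample_id=804: site='tap' → inner[ELSE] → G
sample_id=805: site='tap' → inner[ELSE] → G
sample_id=806: site='well' → inner[conc_ppm < 551] → E
sample_id=807: site='sea' → outer ELSE → M
sample_id=808: site='tap' → inner[ph >= 11] → J

M, K, E, G, G, G, E, M, J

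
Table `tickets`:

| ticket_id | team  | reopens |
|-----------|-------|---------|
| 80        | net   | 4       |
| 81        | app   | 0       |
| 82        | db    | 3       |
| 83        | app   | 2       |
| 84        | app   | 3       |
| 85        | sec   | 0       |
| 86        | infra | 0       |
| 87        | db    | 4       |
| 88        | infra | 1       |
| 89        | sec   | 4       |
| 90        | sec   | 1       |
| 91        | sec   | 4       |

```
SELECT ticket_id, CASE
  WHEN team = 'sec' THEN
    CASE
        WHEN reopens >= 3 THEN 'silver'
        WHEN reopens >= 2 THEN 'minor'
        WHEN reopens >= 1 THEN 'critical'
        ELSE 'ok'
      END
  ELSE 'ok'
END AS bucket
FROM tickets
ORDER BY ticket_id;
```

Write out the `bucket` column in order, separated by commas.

ticket_id=80: team='net' → outer ELSE → ok
ticket_id=81: team='app' → outer ELSE → ok
ticket_id=82: team='db' → outer ELSE → ok
ticket_id=83: team='app' → outer ELSE → ok
ticket_id=84: team='app' → outer ELSE → ok
ticket_id=85: team='sec' → inner[ELSE] → ok
ticket_id=86: team='infra' → outer ELSE → ok
ticket_id=87: team='db' → outer ELSE → ok
ticket_id=88: team='infra' → outer ELSE → ok
ticket_id=89: team='sec' → inner[reopens >= 3] → silver
ticket_id=90: team='sec' → inner[reopens >= 1] → critical
ticket_id=91: team='sec' → inner[reopens >= 3] → silver

ok, ok, ok, ok, ok, ok, ok, ok, ok, silver, critical, silver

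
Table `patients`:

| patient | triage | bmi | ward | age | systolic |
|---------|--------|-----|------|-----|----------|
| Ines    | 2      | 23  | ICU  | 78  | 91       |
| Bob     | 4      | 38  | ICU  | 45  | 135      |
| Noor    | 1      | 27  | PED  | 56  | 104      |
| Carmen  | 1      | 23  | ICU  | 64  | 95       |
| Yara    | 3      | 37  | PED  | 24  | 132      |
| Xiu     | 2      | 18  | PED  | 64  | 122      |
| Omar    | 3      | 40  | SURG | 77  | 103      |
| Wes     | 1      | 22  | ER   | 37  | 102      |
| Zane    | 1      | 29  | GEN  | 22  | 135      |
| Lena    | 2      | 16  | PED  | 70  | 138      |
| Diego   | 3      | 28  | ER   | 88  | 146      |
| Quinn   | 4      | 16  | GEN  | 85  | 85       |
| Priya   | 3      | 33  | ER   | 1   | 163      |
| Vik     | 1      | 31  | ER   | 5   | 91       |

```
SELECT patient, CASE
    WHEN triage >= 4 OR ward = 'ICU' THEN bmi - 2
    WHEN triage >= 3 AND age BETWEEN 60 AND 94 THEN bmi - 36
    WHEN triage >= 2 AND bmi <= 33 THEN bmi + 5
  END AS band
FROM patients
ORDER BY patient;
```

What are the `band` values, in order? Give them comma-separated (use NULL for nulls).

patient=Bob: triage >= 4 OR ward = 'ICU' → 36
patient=Carmen: triage >= 4 OR ward = 'ICU' → 21
patient=Diego: triage >= 3 AND age BETWEEN 60 AND 94 → -8
patient=Ines: triage >= 4 OR ward = 'ICU' → 21
patient=Lena: triage >= 2 AND bmi <= 33 → 21
patient=Noor: (no match → NULL) → NULL
patient=Omar: triage >= 3 AND age BETWEEN 60 AND 94 → 4
patient=Priya: triage >= 2 AND bmi <= 33 → 38
patient=Quinn: triage >= 4 OR ward = 'ICU' → 14
patient=Vik: (no match → NULL) → NULL
patient=Wes: (no match → NULL) → NULL
patient=Xiu: triage >= 2 AND bmi <= 33 → 23
patient=Yara: (no match → NULL) → NULL
patient=Zane: (no match → NULL) → NULL

36, 21, -8, 21, 21, NULL, 4, 38, 14, NULL, NULL, 23, NULL, NULL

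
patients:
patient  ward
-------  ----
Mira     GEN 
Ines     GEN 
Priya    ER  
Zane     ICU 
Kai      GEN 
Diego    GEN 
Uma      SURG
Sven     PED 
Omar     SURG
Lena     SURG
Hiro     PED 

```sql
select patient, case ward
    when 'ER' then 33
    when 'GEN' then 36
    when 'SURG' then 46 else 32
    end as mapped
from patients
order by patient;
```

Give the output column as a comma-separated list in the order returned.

patient=Diego: ward='GEN' → 36
patient=Hiro: ELSE → 32
patient=Ines: ward='GEN' → 36
patient=Kai: ward='GEN' → 36
patient=Lena: ward='SURG' → 46
patient=Mira: ward='GEN' → 36
patient=Omar: ward='SURG' → 46
patient=Priya: ward='ER' → 33
patient=Sven: ELSE → 32
patient=Uma: ward='SURG' → 46
patient=Zane: ELSE → 32

36, 32, 36, 36, 46, 36, 46, 33, 32, 46, 32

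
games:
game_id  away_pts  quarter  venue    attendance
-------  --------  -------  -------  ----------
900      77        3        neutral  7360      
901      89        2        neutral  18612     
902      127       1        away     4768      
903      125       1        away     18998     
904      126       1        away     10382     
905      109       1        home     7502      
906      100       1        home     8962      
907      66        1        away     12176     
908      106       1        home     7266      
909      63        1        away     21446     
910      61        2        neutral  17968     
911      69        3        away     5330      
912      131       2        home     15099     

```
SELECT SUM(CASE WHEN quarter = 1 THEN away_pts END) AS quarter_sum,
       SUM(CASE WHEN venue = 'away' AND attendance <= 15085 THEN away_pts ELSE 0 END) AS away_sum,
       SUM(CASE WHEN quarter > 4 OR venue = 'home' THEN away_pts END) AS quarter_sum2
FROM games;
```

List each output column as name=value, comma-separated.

[quarter_sum: quarter = 1]
game_id=900: ✗
game_id=901: ✗
game_id=902: ✓ → 127
game_id=903: ✓ → 125
game_id=904: ✓ → 126
game_id=905: ✓ → 109
game_id=906: ✓ → 100
game_id=907: ✓ → 66
game_id=908: ✓ → 106
game_id=909: ✓ → 63
game_id=910: ✗
game_id=911: ✗
game_id=912: ✗
quarter_sum = 127 + 125 + 126 + 109 + 100 + 66 + 106 + 63 = 822
—
[away_sum: venue = 'away' AND attendance <= 15085]
game_id=900: ✗
game_id=901: ✗
game_id=902: ✓ → 127
game_id=903: ✗
game_id=904: ✓ → 126
game_id=905: ✗
game_id=906: ✗
game_id=907: ✓ → 66
game_id=908: ✗
game_id=909: ✗
game_id=910: ✗
game_id=911: ✓ → 69
game_id=912: ✗
away_sum = 127 + 126 + 66 + 69 = 388
—
[quarter_sum2: quarter > 4 OR venue = 'home']
game_id=900: ✗
game_id=901: ✗
game_id=902: ✗
game_id=903: ✗
game_id=904: ✗
game_id=905: ✓ → 109
game_id=906: ✓ → 100
game_id=907: ✗
game_id=908: ✓ → 106
game_id=909: ✗
game_id=910: ✗
game_id=911: ✗
game_id=912: ✓ → 131
quarter_sum2 = 109 + 100 + 106 + 131 = 446

quarter_sum=822, away_sum=388, quarter_sum2=446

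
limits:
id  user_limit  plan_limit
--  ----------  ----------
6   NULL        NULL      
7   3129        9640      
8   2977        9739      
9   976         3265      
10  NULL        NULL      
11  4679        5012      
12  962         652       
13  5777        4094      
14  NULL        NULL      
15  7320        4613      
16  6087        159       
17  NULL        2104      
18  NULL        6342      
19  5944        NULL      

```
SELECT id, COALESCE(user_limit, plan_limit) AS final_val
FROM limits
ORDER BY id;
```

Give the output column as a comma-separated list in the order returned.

NULL, 3129, 2977, 976, NULL, 4679, 962, 5777, NULL, 7320, 6087, 2104, 6342, 5944

id=6: user_limit=NULL, plan_limit=NULL (all NULL) → NULL
id=7: user_limit=3129 → 3129
id=8: user_limit=2977 → 2977
id=9: user_limit=976 → 976
id=10: user_limit=NULL, plan_limit=NULL (all NULL) → NULL
id=11: user_limit=4679 → 4679
id=12: user_limit=962 → 962
id=13: user_limit=5777 → 5777
id=14: user_limit=NULL, plan_limit=NULL (all NULL) → NULL
id=15: user_limit=7320 → 7320
id=16: user_limit=6087 → 6087
id=17: user_limit=NULL, plan_limit=2104 → 2104
id=18: user_limit=NULL, plan_limit=6342 → 6342
id=19: user_limit=5944 → 5944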